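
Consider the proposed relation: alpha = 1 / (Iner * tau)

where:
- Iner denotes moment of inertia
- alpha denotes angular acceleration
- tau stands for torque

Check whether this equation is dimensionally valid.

No

Iner (moment of inertia) has dimensions [L^2 M].
alpha (angular acceleration) has dimensions [T^-2].
tau (torque) has dimensions [L^2 M T^-2].

Left side: [T^-2]
Right side: [L^-4 M^-2 T^2]

The two sides have different dimensions, so the equation is NOT dimensionally consistent.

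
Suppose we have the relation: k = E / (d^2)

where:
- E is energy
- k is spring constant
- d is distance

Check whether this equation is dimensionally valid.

Yes

E (energy) has dimensions [L^2 M T^-2].
k (spring constant) has dimensions [M T^-2].
d (distance) has dimensions [L].

Left side: [M T^-2]
Right side: [M T^-2]

Both sides have the same dimensions, so the equation is dimensionally consistent.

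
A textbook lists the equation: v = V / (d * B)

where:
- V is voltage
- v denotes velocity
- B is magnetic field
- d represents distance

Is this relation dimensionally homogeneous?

Yes

V (voltage) has dimensions [I^-1 L^2 M T^-3].
v (velocity) has dimensions [L T^-1].
B (magnetic field) has dimensions [I^-1 M T^-2].
d (distance) has dimensions [L].

Left side: [L T^-1]
Right side: [L T^-1]

Both sides have the same dimensions, so the equation is dimensionally consistent.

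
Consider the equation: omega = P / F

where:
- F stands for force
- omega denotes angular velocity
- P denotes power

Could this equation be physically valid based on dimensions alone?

No

F (force) has dimensions [L M T^-2].
omega (angular velocity) has dimensions [T^-1].
P (power) has dimensions [L^2 M T^-3].

Left side: [T^-1]
Right side: [L T^-1]

The two sides have different dimensions, so the equation is NOT dimensionally consistent.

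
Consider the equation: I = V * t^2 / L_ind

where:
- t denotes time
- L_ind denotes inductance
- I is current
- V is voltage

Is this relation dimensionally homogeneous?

No

t (time) has dimensions [T].
L_ind (inductance) has dimensions [I^-2 L^2 M T^-2].
I (current) has dimensions [I].
V (voltage) has dimensions [I^-1 L^2 M T^-3].

Left side: [I]
Right side: [I T]

The two sides have different dimensions, so the equation is NOT dimensionally consistent.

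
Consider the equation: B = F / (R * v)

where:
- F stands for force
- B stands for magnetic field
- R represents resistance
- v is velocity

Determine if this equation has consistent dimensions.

No

F (force) has dimensions [L M T^-2].
B (magnetic field) has dimensions [I^-1 M T^-2].
R (resistance) has dimensions [I^-2 L^2 M T^-3].
v (velocity) has dimensions [L T^-1].

Left side: [I^-1 M T^-2]
Right side: [I^2 L^-2 T^2]

The two sides have different dimensions, so the equation is NOT dimensionally consistent.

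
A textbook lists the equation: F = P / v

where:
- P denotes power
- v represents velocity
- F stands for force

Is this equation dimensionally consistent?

Yes

P (power) has dimensions [L^2 M T^-3].
v (velocity) has dimensions [L T^-1].
F (force) has dimensions [L M T^-2].

Left side: [L M T^-2]
Right side: [L M T^-2]

Both sides have the same dimensions, so the equation is dimensionally consistent.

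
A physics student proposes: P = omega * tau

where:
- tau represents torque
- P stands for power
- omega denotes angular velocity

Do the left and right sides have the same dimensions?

Yes

tau (torque) has dimensions [L^2 M T^-2].
P (power) has dimensions [L^2 M T^-3].
omega (angular velocity) has dimensions [T^-1].

Left side: [L^2 M T^-3]
Right side: [L^2 M T^-3]

Both sides have the same dimensions, so the equation is dimensionally consistent.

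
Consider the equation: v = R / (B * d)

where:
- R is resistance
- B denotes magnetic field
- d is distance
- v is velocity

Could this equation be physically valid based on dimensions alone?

No

R (resistance) has dimensions [I^-2 L^2 M T^-3].
B (magnetic field) has dimensions [I^-1 M T^-2].
d (distance) has dimensions [L].
v (velocity) has dimensions [L T^-1].

Left side: [L T^-1]
Right side: [I^-1 L T^-1]

The two sides have different dimensions, so the equation is NOT dimensionally consistent.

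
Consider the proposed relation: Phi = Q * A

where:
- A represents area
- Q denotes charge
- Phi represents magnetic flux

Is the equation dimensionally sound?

No

A (area) has dimensions [L^2].
Q (charge) has dimensions [I T].
Phi (magnetic flux) has dimensions [I^-1 L^2 M T^-2].

Left side: [I^-1 L^2 M T^-2]
Right side: [I L^2 T]

The two sides have different dimensions, so the equation is NOT dimensionally consistent.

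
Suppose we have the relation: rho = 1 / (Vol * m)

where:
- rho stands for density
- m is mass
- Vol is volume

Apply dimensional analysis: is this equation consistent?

No

rho (density) has dimensions [L^-3 M].
m (mass) has dimensions [M].
Vol (volume) has dimensions [L^3].

Left side: [L^-3 M]
Right side: [L^-3 M^-1]

The two sides have different dimensions, so the equation is NOT dimensionally consistent.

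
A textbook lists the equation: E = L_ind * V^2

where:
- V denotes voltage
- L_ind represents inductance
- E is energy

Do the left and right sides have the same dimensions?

No

V (voltage) has dimensions [I^-1 L^2 M T^-3].
L_ind (inductance) has dimensions [I^-2 L^2 M T^-2].
E (energy) has dimensions [L^2 M T^-2].

Left side: [L^2 M T^-2]
Right side: [I^-4 L^6 M^3 T^-8]

The two sides have different dimensions, so the equation is NOT dimensionally consistent.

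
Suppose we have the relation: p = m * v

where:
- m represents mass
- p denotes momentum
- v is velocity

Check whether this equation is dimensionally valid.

Yes

m (mass) has dimensions [M].
p (momentum) has dimensions [L M T^-1].
v (velocity) has dimensions [L T^-1].

Left side: [L M T^-1]
Right side: [L M T^-1]

Both sides have the same dimensions, so the equation is dimensionally consistent.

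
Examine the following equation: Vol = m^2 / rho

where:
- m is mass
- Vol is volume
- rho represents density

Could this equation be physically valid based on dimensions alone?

No

m (mass) has dimensions [M].
Vol (volume) has dimensions [L^3].
rho (density) has dimensions [L^-3 M].

Left side: [L^3]
Right side: [L^3 M]

The two sides have different dimensions, so the equation is NOT dimensionally consistent.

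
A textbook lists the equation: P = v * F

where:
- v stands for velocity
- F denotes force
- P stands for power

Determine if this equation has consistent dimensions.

Yes

v (velocity) has dimensions [L T^-1].
F (force) has dimensions [L M T^-2].
P (power) has dimensions [L^2 M T^-3].

Left side: [L^2 M T^-3]
Right side: [L^2 M T^-3]

Both sides have the same dimensions, so the equation is dimensionally consistent.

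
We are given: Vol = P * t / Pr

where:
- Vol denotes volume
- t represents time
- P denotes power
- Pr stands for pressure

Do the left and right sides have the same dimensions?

Yes

Vol (volume) has dimensions [L^3].
t (time) has dimensions [T].
P (power) has dimensions [L^2 M T^-3].
Pr (pressure) has dimensions [L^-1 M T^-2].

Left side: [L^3]
Right side: [L^3]

Both sides have the same dimensions, so the equation is dimensionally consistent.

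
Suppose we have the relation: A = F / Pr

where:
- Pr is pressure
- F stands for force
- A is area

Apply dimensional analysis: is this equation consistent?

Yes

Pr (pressure) has dimensions [L^-1 M T^-2].
F (force) has dimensions [L M T^-2].
A (area) has dimensions [L^2].

Left side: [L^2]
Right side: [L^2]

Both sides have the same dimensions, so the equation is dimensionally consistent.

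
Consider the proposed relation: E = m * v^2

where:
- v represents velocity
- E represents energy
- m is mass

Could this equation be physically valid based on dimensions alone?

Yes

v (velocity) has dimensions [L T^-1].
E (energy) has dimensions [L^2 M T^-2].
m (mass) has dimensions [M].

Left side: [L^2 M T^-2]
Right side: [L^2 M T^-2]

Both sides have the same dimensions, so the equation is dimensionally consistent.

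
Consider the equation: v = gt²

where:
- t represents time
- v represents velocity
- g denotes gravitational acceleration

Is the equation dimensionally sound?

No

t (time) has dimensions [T].
v (velocity) has dimensions [L T^-1].
g (gravitational acceleration) has dimensions [L T^-2].

Left side: [L T^-1]
Right side: [L]

The two sides have different dimensions, so the equation is NOT dimensionally consistent.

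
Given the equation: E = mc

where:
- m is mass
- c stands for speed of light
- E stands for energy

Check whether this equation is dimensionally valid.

No

m (mass) has dimensions [M].
c (speed of light) has dimensions [L T^-1].
E (energy) has dimensions [L^2 M T^-2].

Left side: [L^2 M T^-2]
Right side: [L M T^-1]

The two sides have different dimensions, so the equation is NOT dimensionally consistent.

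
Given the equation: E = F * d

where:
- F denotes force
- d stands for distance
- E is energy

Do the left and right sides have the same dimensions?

Yes

F (force) has dimensions [L M T^-2].
d (distance) has dimensions [L].
E (energy) has dimensions [L^2 M T^-2].

Left side: [L^2 M T^-2]
Right side: [L^2 M T^-2]

Both sides have the same dimensions, so the equation is dimensionally consistent.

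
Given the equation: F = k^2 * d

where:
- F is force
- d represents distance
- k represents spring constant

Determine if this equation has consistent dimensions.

No

F (force) has dimensions [L M T^-2].
d (distance) has dimensions [L].
k (spring constant) has dimensions [M T^-2].

Left side: [L M T^-2]
Right side: [L M^2 T^-4]

The two sides have different dimensions, so the equation is NOT dimensionally consistent.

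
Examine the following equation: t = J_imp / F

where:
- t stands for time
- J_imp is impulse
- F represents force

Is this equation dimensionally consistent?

Yes

t (time) has dimensions [T].
J_imp (impulse) has dimensions [L M T^-1].
F (force) has dimensions [L M T^-2].

Left side: [T]
Right side: [T]

Both sides have the same dimensions, so the equation is dimensionally consistent.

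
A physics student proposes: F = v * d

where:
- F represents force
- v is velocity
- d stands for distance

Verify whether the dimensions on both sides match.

No

F (force) has dimensions [L M T^-2].
v (velocity) has dimensions [L T^-1].
d (distance) has dimensions [L].

Left side: [L M T^-2]
Right side: [L^2 T^-1]

The two sides have different dimensions, so the equation is NOT dimensionally consistent.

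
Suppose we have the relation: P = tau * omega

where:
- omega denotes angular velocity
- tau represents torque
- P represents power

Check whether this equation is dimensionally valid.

Yes

omega (angular velocity) has dimensions [T^-1].
tau (torque) has dimensions [L^2 M T^-2].
P (power) has dimensions [L^2 M T^-3].

Left side: [L^2 M T^-3]
Right side: [L^2 M T^-3]

Both sides have the same dimensions, so the equation is dimensionally consistent.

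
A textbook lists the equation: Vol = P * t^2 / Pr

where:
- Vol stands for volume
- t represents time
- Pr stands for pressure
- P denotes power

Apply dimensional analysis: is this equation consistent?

No

Vol (volume) has dimensions [L^3].
t (time) has dimensions [T].
Pr (pressure) has dimensions [L^-1 M T^-2].
P (power) has dimensions [L^2 M T^-3].

Left side: [L^3]
Right side: [L^3 T]

The two sides have different dimensions, so the equation is NOT dimensionally consistent.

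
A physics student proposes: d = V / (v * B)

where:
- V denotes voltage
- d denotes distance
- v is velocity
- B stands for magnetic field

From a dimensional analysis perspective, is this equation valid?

Yes

V (voltage) has dimensions [I^-1 L^2 M T^-3].
d (distance) has dimensions [L].
v (velocity) has dimensions [L T^-1].
B (magnetic field) has dimensions [I^-1 M T^-2].

Left side: [L]
Right side: [L]

Both sides have the same dimensions, so the equation is dimensionally consistent.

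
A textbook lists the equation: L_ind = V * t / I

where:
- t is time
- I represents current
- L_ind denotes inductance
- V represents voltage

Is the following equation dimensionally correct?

Yes

t (time) has dimensions [T].
I (current) has dimensions [I].
L_ind (inductance) has dimensions [I^-2 L^2 M T^-2].
V (voltage) has dimensions [I^-1 L^2 M T^-3].

Left side: [I^-2 L^2 M T^-2]
Right side: [I^-2 L^2 M T^-2]

Both sides have the same dimensions, so the equation is dimensionally consistent.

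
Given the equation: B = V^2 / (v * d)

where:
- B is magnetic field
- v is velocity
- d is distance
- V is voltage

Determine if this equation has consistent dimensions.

No

B (magnetic field) has dimensions [I^-1 M T^-2].
v (velocity) has dimensions [L T^-1].
d (distance) has dimensions [L].
V (voltage) has dimensions [I^-1 L^2 M T^-3].

Left side: [I^-1 M T^-2]
Right side: [I^-2 L^2 M^2 T^-5]

The two sides have different dimensions, so the equation is NOT dimensionally consistent.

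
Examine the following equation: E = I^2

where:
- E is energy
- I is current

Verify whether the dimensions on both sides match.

No

E (energy) has dimensions [L^2 M T^-2].
I (current) has dimensions [I].

Left side: [L^2 M T^-2]
Right side: [I^2]

The two sides have different dimensions, so the equation is NOT dimensionally consistent.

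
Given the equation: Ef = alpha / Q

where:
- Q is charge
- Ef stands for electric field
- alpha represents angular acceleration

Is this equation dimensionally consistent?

No

Q (charge) has dimensions [I T].
Ef (electric field) has dimensions [I^-1 L M T^-3].
alpha (angular acceleration) has dimensions [T^-2].

Left side: [I^-1 L M T^-3]
Right side: [I^-1 T^-3]

The two sides have different dimensions, so the equation is NOT dimensionally consistent.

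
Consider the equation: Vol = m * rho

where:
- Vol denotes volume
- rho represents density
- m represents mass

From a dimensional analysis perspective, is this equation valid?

No

Vol (volume) has dimensions [L^3].
rho (density) has dimensions [L^-3 M].
m (mass) has dimensions [M].

Left side: [L^3]
Right side: [L^-3 M^2]

The two sides have different dimensions, so the equation is NOT dimensionally consistent.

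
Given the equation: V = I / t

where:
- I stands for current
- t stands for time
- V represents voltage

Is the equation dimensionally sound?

No

I (current) has dimensions [I].
t (time) has dimensions [T].
V (voltage) has dimensions [I^-1 L^2 M T^-3].

Left side: [I^-1 L^2 M T^-3]
Right side: [I T^-1]

The two sides have different dimensions, so the equation is NOT dimensionally consistent.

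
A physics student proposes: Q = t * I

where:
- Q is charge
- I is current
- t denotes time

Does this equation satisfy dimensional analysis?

Yes

Q (charge) has dimensions [I T].
I (current) has dimensions [I].
t (time) has dimensions [T].

Left side: [I T]
Right side: [I T]

Both sides have the same dimensions, so the equation is dimensionally consistent.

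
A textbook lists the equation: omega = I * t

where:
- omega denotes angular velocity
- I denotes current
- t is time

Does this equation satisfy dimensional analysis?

No

omega (angular velocity) has dimensions [T^-1].
I (current) has dimensions [I].
t (time) has dimensions [T].

Left side: [T^-1]
Right side: [I T]

The two sides have different dimensions, so the equation is NOT dimensionally consistent.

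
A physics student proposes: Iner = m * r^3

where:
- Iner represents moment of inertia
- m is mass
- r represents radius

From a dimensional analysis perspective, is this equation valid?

No

Iner (moment of inertia) has dimensions [L^2 M].
m (mass) has dimensions [M].
r (radius) has dimensions [L].

Left side: [L^2 M]
Right side: [L^3 M]

The two sides have different dimensions, so the equation is NOT dimensionally consistent.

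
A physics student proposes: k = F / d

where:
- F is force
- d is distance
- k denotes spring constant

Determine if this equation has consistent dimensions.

Yes

F (force) has dimensions [L M T^-2].
d (distance) has dimensions [L].
k (spring constant) has dimensions [M T^-2].

Left side: [M T^-2]
Right side: [M T^-2]

Both sides have the same dimensions, so the equation is dimensionally consistent.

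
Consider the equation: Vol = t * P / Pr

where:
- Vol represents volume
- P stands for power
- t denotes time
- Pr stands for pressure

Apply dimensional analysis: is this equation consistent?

Yes

Vol (volume) has dimensions [L^3].
P (power) has dimensions [L^2 M T^-3].
t (time) has dimensions [T].
Pr (pressure) has dimensions [L^-1 M T^-2].

Left side: [L^3]
Right side: [L^3]

Both sides have the same dimensions, so the equation is dimensionally consistent.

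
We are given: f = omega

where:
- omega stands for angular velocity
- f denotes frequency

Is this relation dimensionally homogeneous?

Yes

omega (angular velocity) has dimensions [T^-1].
f (frequency) has dimensions [T^-1].

Left side: [T^-1]
Right side: [T^-1]

Both sides have the same dimensions, so the equation is dimensionally consistent.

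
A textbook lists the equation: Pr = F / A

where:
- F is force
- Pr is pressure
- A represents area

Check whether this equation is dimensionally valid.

Yes

F (force) has dimensions [L M T^-2].
Pr (pressure) has dimensions [L^-1 M T^-2].
A (area) has dimensions [L^2].

Left side: [L^-1 M T^-2]
Right side: [L^-1 M T^-2]

Both sides have the same dimensions, so the equation is dimensionally consistent.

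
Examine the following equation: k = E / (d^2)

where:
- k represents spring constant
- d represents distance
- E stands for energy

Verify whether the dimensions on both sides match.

Yes

k (spring constant) has dimensions [M T^-2].
d (distance) has dimensions [L].
E (energy) has dimensions [L^2 M T^-2].

Left side: [M T^-2]
Right side: [M T^-2]

Both sides have the same dimensions, so the equation is dimensionally consistent.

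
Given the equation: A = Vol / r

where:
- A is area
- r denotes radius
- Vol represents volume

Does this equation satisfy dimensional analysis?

Yes

A (area) has dimensions [L^2].
r (radius) has dimensions [L].
Vol (volume) has dimensions [L^3].

Left side: [L^2]
Right side: [L^2]

Both sides have the same dimensions, so the equation is dimensionally consistent.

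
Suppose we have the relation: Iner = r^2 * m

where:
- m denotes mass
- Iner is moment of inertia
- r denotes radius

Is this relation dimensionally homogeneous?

Yes

m (mass) has dimensions [M].
Iner (moment of inertia) has dimensions [L^2 M].
r (radius) has dimensions [L].

Left side: [L^2 M]
Right side: [L^2 M]

Both sides have the same dimensions, so the equation is dimensionally consistent.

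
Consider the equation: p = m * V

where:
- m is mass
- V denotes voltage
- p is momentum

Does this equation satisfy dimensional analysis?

No

m (mass) has dimensions [M].
V (voltage) has dimensions [I^-1 L^2 M T^-3].
p (momentum) has dimensions [L M T^-1].

Left side: [L M T^-1]
Right side: [I^-1 L^2 M^2 T^-3]

The two sides have different dimensions, so the equation is NOT dimensionally consistent.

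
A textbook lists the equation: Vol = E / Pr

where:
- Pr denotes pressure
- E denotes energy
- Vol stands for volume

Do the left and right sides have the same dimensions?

Yes

Pr (pressure) has dimensions [L^-1 M T^-2].
E (energy) has dimensions [L^2 M T^-2].
Vol (volume) has dimensions [L^3].

Left side: [L^3]
Right side: [L^3]

Both sides have the same dimensions, so the equation is dimensionally consistent.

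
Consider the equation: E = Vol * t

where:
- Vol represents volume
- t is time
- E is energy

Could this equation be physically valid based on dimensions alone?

No

Vol (volume) has dimensions [L^3].
t (time) has dimensions [T].
E (energy) has dimensions [L^2 M T^-2].

Left side: [L^2 M T^-2]
Right side: [L^3 T]

The two sides have different dimensions, so the equation is NOT dimensionally consistent.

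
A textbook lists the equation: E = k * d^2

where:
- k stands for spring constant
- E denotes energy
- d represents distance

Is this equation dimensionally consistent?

Yes

k (spring constant) has dimensions [M T^-2].
E (energy) has dimensions [L^2 M T^-2].
d (distance) has dimensions [L].

Left side: [L^2 M T^-2]
Right side: [L^2 M T^-2]

Both sides have the same dimensions, so the equation is dimensionally consistent.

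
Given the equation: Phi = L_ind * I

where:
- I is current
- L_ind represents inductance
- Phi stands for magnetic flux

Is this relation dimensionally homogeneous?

Yes

I (current) has dimensions [I].
L_ind (inductance) has dimensions [I^-2 L^2 M T^-2].
Phi (magnetic flux) has dimensions [I^-1 L^2 M T^-2].

Left side: [I^-1 L^2 M T^-2]
Right side: [I^-1 L^2 M T^-2]

Both sides have the same dimensions, so the equation is dimensionally consistent.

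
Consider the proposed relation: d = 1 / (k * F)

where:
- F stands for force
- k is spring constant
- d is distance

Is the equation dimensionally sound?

No

F (force) has dimensions [L M T^-2].
k (spring constant) has dimensions [M T^-2].
d (distance) has dimensions [L].

Left side: [L]
Right side: [L^-1 M^-2 T^4]

The two sides have different dimensions, so the equation is NOT dimensionally consistent.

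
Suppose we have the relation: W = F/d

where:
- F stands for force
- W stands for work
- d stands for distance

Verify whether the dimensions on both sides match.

No

F (force) has dimensions [L M T^-2].
W (work) has dimensions [L^2 M T^-2].
d (distance) has dimensions [L].

Left side: [L^2 M T^-2]
Right side: [M T^-2]

The two sides have different dimensions, so the equation is NOT dimensionally consistent.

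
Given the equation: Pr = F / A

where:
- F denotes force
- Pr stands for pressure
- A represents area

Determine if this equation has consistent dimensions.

Yes

F (force) has dimensions [L M T^-2].
Pr (pressure) has dimensions [L^-1 M T^-2].
A (area) has dimensions [L^2].

Left side: [L^-1 M T^-2]
Right side: [L^-1 M T^-2]

Both sides have the same dimensions, so the equation is dimensionally consistent.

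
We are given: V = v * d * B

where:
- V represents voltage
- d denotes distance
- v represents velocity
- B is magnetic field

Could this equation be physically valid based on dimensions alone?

Yes

V (voltage) has dimensions [I^-1 L^2 M T^-3].
d (distance) has dimensions [L].
v (velocity) has dimensions [L T^-1].
B (magnetic field) has dimensions [I^-1 M T^-2].

Left side: [I^-1 L^2 M T^-3]
Right side: [I^-1 L^2 M T^-3]

Both sides have the same dimensions, so the equation is dimensionally consistent.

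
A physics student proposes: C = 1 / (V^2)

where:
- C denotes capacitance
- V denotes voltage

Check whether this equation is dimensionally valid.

No

C (capacitance) has dimensions [I^2 L^-2 M^-1 T^4].
V (voltage) has dimensions [I^-1 L^2 M T^-3].

Left side: [I^2 L^-2 M^-1 T^4]
Right side: [I^2 L^-4 M^-2 T^6]

The two sides have different dimensions, so the equation is NOT dimensionally consistent.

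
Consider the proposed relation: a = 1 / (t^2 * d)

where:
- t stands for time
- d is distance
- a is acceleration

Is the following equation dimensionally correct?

No

t (time) has dimensions [T].
d (distance) has dimensions [L].
a (acceleration) has dimensions [L T^-2].

Left side: [L T^-2]
Right side: [L^-1 T^-2]

The two sides have different dimensions, so the equation is NOT dimensionally consistent.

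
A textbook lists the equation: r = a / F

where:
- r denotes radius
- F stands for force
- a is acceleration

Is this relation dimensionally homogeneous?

No

r (radius) has dimensions [L].
F (force) has dimensions [L M T^-2].
a (acceleration) has dimensions [L T^-2].

Left side: [L]
Right side: [M^-1]

The two sides have different dimensions, so the equation is NOT dimensionally consistent.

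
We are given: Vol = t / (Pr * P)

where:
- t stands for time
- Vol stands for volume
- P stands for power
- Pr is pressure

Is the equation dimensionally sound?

No

t (time) has dimensions [T].
Vol (volume) has dimensions [L^3].
P (power) has dimensions [L^2 M T^-3].
Pr (pressure) has dimensions [L^-1 M T^-2].

Left side: [L^3]
Right side: [L^-1 M^-2 T^6]

The two sides have different dimensions, so the equation is NOT dimensionally consistent.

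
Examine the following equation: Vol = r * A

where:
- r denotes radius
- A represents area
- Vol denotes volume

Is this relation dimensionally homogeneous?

Yes

r (radius) has dimensions [L].
A (area) has dimensions [L^2].
Vol (volume) has dimensions [L^3].

Left side: [L^3]
Right side: [L^3]

Both sides have the same dimensions, so the equation is dimensionally consistent.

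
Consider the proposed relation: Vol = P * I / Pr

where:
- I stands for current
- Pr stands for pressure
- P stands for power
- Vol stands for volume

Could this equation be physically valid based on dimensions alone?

No

I (current) has dimensions [I].
Pr (pressure) has dimensions [L^-1 M T^-2].
P (power) has dimensions [L^2 M T^-3].
Vol (volume) has dimensions [L^3].

Left side: [L^3]
Right side: [I L^3 T^-1]

The two sides have different dimensions, so the equation is NOT dimensionally consistent.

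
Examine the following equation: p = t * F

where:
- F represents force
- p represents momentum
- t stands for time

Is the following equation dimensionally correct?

Yes

F (force) has dimensions [L M T^-2].
p (momentum) has dimensions [L M T^-1].
t (time) has dimensions [T].

Left side: [L M T^-1]
Right side: [L M T^-1]

Both sides have the same dimensions, so the equation is dimensionally consistent.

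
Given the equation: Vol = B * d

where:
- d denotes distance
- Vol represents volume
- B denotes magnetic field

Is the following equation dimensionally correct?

No

d (distance) has dimensions [L].
Vol (volume) has dimensions [L^3].
B (magnetic field) has dimensions [I^-1 M T^-2].

Left side: [L^3]
Right side: [I^-1 L M T^-2]

The two sides have different dimensions, so the equation is NOT dimensionally consistent.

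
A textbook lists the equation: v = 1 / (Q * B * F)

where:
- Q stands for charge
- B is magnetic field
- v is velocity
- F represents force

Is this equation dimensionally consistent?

No

Q (charge) has dimensions [I T].
B (magnetic field) has dimensions [I^-1 M T^-2].
v (velocity) has dimensions [L T^-1].
F (force) has dimensions [L M T^-2].

Left side: [L T^-1]
Right side: [L^-1 M^-2 T^3]

The two sides have different dimensions, so the equation is NOT dimensionally consistent.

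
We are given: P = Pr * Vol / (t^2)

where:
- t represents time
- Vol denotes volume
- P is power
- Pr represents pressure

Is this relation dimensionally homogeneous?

No

t (time) has dimensions [T].
Vol (volume) has dimensions [L^3].
P (power) has dimensions [L^2 M T^-3].
Pr (pressure) has dimensions [L^-1 M T^-2].

Left side: [L^2 M T^-3]
Right side: [L^2 M T^-4]

The two sides have different dimensions, so the equation is NOT dimensionally consistent.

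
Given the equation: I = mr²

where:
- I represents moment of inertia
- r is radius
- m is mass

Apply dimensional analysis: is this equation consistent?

Yes

I (moment of inertia) has dimensions [L^2 M].
r (radius) has dimensions [L].
m (mass) has dimensions [M].

Left side: [L^2 M]
Right side: [L^2 M]

Both sides have the same dimensions, so the equation is dimensionally consistent.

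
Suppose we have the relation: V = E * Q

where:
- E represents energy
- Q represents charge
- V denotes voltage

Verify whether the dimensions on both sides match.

No

E (energy) has dimensions [L^2 M T^-2].
Q (charge) has dimensions [I T].
V (voltage) has dimensions [I^-1 L^2 M T^-3].

Left side: [I^-1 L^2 M T^-3]
Right side: [I L^2 M T^-1]

The two sides have different dimensions, so the equation is NOT dimensionally consistent.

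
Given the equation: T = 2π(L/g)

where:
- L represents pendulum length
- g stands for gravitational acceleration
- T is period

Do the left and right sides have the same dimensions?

No

L (pendulum length) has dimensions [L].
g (gravitational acceleration) has dimensions [L T^-2].
T (period) has dimensions [T].

Left side: [T]
Right side: [T^2]

The two sides have different dimensions, so the equation is NOT dimensionally consistent.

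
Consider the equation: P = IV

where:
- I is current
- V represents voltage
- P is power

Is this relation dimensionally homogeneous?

Yes

I (current) has dimensions [I].
V (voltage) has dimensions [I^-1 L^2 M T^-3].
P (power) has dimensions [L^2 M T^-3].

Left side: [L^2 M T^-3]
Right side: [L^2 M T^-3]

Both sides have the same dimensions, so the equation is dimensionally consistent.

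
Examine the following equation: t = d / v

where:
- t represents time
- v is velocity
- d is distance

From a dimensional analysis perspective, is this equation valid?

Yes

t (time) has dimensions [T].
v (velocity) has dimensions [L T^-1].
d (distance) has dimensions [L].

Left side: [T]
Right side: [T]

Both sides have the same dimensions, so the equation is dimensionally consistent.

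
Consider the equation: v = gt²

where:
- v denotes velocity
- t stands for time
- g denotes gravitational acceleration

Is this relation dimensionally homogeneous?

No

v (velocity) has dimensions [L T^-1].
t (time) has dimensions [T].
g (gravitational acceleration) has dimensions [L T^-2].

Left side: [L T^-1]
Right side: [L]

The two sides have different dimensions, so the equation is NOT dimensionally consistent.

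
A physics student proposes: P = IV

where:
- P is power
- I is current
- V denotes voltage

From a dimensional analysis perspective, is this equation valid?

Yes

P (power) has dimensions [L^2 M T^-3].
I (current) has dimensions [I].
V (voltage) has dimensions [I^-1 L^2 M T^-3].

Left side: [L^2 M T^-3]
Right side: [L^2 M T^-3]

Both sides have the same dimensions, so the equation is dimensionally consistent.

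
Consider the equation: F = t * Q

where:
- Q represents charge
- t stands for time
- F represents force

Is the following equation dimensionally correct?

No

Q (charge) has dimensions [I T].
t (time) has dimensions [T].
F (force) has dimensions [L M T^-2].

Left side: [L M T^-2]
Right side: [I T^2]

The two sides have different dimensions, so the equation is NOT dimensionally consistent.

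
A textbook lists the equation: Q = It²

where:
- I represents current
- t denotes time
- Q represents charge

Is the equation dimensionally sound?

No

I (current) has dimensions [I].
t (time) has dimensions [T].
Q (charge) has dimensions [I T].

Left side: [I T]
Right side: [I T^2]

The two sides have different dimensions, so the equation is NOT dimensionally consistent.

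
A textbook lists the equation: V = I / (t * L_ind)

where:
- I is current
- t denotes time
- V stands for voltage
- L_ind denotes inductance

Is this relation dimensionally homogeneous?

No

I (current) has dimensions [I].
t (time) has dimensions [T].
V (voltage) has dimensions [I^-1 L^2 M T^-3].
L_ind (inductance) has dimensions [I^-2 L^2 M T^-2].

Left side: [I^-1 L^2 M T^-3]
Right side: [I^3 L^-2 M^-1 T]

The two sides have different dimensions, so the equation is NOT dimensionally consistent.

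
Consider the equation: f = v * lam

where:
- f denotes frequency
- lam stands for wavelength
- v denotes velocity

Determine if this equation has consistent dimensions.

No

f (frequency) has dimensions [T^-1].
lam (wavelength) has dimensions [L].
v (velocity) has dimensions [L T^-1].

Left side: [T^-1]
Right side: [L^2 T^-1]

The two sides have different dimensions, so the equation is NOT dimensionally consistent.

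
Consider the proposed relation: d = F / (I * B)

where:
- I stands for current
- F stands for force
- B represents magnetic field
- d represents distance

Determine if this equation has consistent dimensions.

Yes

I (current) has dimensions [I].
F (force) has dimensions [L M T^-2].
B (magnetic field) has dimensions [I^-1 M T^-2].
d (distance) has dimensions [L].

Left side: [L]
Right side: [L]

Both sides have the same dimensions, so the equation is dimensionally consistent.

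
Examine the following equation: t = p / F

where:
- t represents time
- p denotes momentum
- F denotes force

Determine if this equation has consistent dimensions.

Yes

t (time) has dimensions [T].
p (momentum) has dimensions [L M T^-1].
F (force) has dimensions [L M T^-2].

Left side: [T]
Right side: [T]

Both sides have the same dimensions, so the equation is dimensionally consistent.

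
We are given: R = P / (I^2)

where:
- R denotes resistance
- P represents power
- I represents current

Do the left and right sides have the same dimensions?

Yes

R (resistance) has dimensions [I^-2 L^2 M T^-3].
P (power) has dimensions [L^2 M T^-3].
I (current) has dimensions [I].

Left side: [I^-2 L^2 M T^-3]
Right side: [I^-2 L^2 M T^-3]

Both sides have the same dimensions, so the equation is dimensionally consistent.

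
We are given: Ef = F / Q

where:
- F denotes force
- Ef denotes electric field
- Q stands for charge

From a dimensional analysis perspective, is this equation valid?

Yes

F (force) has dimensions [L M T^-2].
Ef (electric field) has dimensions [I^-1 L M T^-3].
Q (charge) has dimensions [I T].

Left side: [I^-1 L M T^-3]
Right side: [I^-1 L M T^-3]

Both sides have the same dimensions, so the equation is dimensionally consistent.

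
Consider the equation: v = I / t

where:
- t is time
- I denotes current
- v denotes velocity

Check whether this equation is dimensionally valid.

No

t (time) has dimensions [T].
I (current) has dimensions [I].
v (velocity) has dimensions [L T^-1].

Left side: [L T^-1]
Right side: [I T^-1]

The two sides have different dimensions, so the equation is NOT dimensionally consistent.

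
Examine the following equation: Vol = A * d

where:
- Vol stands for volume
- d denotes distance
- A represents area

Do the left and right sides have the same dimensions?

Yes

Vol (volume) has dimensions [L^3].
d (distance) has dimensions [L].
A (area) has dimensions [L^2].

Left side: [L^3]
Right side: [L^3]

Both sides have the same dimensions, so the equation is dimensionally consistent.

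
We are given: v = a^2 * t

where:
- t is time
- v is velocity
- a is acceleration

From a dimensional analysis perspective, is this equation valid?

No

t (time) has dimensions [T].
v (velocity) has dimensions [L T^-1].
a (acceleration) has dimensions [L T^-2].

Left side: [L T^-1]
Right side: [L^2 T^-3]

The two sides have different dimensions, so the equation is NOT dimensionally consistent.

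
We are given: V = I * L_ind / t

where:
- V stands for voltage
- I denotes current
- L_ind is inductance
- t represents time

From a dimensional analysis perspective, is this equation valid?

Yes

V (voltage) has dimensions [I^-1 L^2 M T^-3].
I (current) has dimensions [I].
L_ind (inductance) has dimensions [I^-2 L^2 M T^-2].
t (time) has dimensions [T].

Left side: [I^-1 L^2 M T^-3]
Right side: [I^-1 L^2 M T^-3]

Both sides have the same dimensions, so the equation is dimensionally consistent.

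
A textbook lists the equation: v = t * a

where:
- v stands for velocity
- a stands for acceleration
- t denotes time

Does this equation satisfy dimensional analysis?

Yes

v (velocity) has dimensions [L T^-1].
a (acceleration) has dimensions [L T^-2].
t (time) has dimensions [T].

Left side: [L T^-1]
Right side: [L T^-1]

Both sides have the same dimensions, so the equation is dimensionally consistent.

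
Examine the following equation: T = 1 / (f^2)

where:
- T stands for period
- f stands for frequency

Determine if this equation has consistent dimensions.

No

T (period) has dimensions [T].
f (frequency) has dimensions [T^-1].

Left side: [T]
Right side: [T^2]

The two sides have different dimensions, so the equation is NOT dimensionally consistent.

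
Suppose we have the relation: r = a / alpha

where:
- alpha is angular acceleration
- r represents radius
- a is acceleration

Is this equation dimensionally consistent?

Yes

alpha (angular acceleration) has dimensions [T^-2].
r (radius) has dimensions [L].
a (acceleration) has dimensions [L T^-2].

Left side: [L]
Right side: [L]

Both sides have the same dimensions, so the equation is dimensionally consistent.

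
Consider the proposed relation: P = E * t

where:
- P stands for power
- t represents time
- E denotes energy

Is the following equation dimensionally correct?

No

P (power) has dimensions [L^2 M T^-3].
t (time) has dimensions [T].
E (energy) has dimensions [L^2 M T^-2].

Left side: [L^2 M T^-3]
Right side: [L^2 M T^-1]

The two sides have different dimensions, so the equation is NOT dimensionally consistent.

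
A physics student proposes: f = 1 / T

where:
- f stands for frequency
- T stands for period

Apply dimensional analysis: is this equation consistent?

Yes

f (frequency) has dimensions [T^-1].
T (period) has dimensions [T].

Left side: [T^-1]
Right side: [T^-1]

Both sides have the same dimensions, so the equation is dimensionally consistent.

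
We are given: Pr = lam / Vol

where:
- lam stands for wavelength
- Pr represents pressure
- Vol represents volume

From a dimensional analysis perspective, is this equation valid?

No

lam (wavelength) has dimensions [L].
Pr (pressure) has dimensions [L^-1 M T^-2].
Vol (volume) has dimensions [L^3].

Left side: [L^-1 M T^-2]
Right side: [L^-2]

The two sides have different dimensions, so the equation is NOT dimensionally consistent.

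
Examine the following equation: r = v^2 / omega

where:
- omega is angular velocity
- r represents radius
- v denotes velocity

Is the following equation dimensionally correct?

No

omega (angular velocity) has dimensions [T^-1].
r (radius) has dimensions [L].
v (velocity) has dimensions [L T^-1].

Left side: [L]
Right side: [L^2 T^-1]

The two sides have different dimensions, so the equation is NOT dimensionally consistent.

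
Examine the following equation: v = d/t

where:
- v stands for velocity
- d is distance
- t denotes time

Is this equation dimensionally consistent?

Yes

v (velocity) has dimensions [L T^-1].
d (distance) has dimensions [L].
t (time) has dimensions [T].

Left side: [L T^-1]
Right side: [L T^-1]

Both sides have the same dimensions, so the equation is dimensionally consistent.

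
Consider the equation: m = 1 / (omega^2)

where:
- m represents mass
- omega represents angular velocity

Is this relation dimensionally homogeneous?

No

m (mass) has dimensions [M].
omega (angular velocity) has dimensions [T^-1].

Left side: [M]
Right side: [T^2]

The two sides have different dimensions, so the equation is NOT dimensionally consistent.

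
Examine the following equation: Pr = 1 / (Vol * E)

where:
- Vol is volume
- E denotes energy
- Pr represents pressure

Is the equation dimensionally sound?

No

Vol (volume) has dimensions [L^3].
E (energy) has dimensions [L^2 M T^-2].
Pr (pressure) has dimensions [L^-1 M T^-2].

Left side: [L^-1 M T^-2]
Right side: [L^-5 M^-1 T^2]

The two sides have different dimensions, so the equation is NOT dimensionally consistent.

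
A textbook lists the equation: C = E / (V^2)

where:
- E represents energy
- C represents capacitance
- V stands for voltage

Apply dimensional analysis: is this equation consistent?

Yes

E (energy) has dimensions [L^2 M T^-2].
C (capacitance) has dimensions [I^2 L^-2 M^-1 T^4].
V (voltage) has dimensions [I^-1 L^2 M T^-3].

Left side: [I^2 L^-2 M^-1 T^4]
Right side: [I^2 L^-2 M^-1 T^4]

Both sides have the same dimensions, so the equation is dimensionally consistent.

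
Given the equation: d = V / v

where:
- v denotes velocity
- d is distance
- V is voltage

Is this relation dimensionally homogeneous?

No

v (velocity) has dimensions [L T^-1].
d (distance) has dimensions [L].
V (voltage) has dimensions [I^-1 L^2 M T^-3].

Left side: [L]
Right side: [I^-1 L M T^-2]

The two sides have different dimensions, so the equation is NOT dimensionally consistent.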